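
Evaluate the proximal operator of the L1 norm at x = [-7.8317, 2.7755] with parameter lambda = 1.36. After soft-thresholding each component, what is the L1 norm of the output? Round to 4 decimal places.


Soft-thresholding with lambda = 1.36:
prox(-7.8317) = sign(-7.8317)*max(|-7.8317| - 1.36, 0) = -6.4717
prox(2.7755) = sign(2.7755)*max(|2.7755| - 1.36, 0) = 1.4155
prox(x) = [-6.4717, 1.4155]
||prox(x)||_1 = 6.4717 + 1.4155 = 7.8872


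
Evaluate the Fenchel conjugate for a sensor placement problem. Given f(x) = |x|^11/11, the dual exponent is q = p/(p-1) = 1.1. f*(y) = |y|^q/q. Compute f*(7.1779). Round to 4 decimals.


The conjugate exponent q satisfies 1/p + 1/q = 1.
p = 11, so q = 11/(11 - 1) = 1.1
|y|^q = 7.1779^1.1 = 8.7417
f*(7.1779) = 8.7417 / 1.1 = 7.947


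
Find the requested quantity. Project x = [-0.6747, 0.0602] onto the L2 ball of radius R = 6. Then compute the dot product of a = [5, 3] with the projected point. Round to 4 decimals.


Step 1: Compute ||x|| (intermediates to 6 decimals).
||x|| = sqrt((-0.6747)^2 + 0.0602^2) = 0.67738
Step 2: Project.
Since ||x|| <= R, proj = x (no scaling needed).
proj(x) = [-0.6747, 0.0602]
Step 3: Dot product.
a^T * proj(x) = 5*(-0.6747) + 3*0.0602 = -3.1929


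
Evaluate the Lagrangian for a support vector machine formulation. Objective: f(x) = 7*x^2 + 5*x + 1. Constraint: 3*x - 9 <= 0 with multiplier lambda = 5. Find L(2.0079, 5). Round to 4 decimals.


Step 1: Evaluate f(x).
f(2.0079) = 7*2.0079^2 + 5*2.0079 + 1 = 39.2611
Step 2: Evaluate g(x).
g(2.0079) = 3*2.0079 - 9 = -2.9763
Step 3: Compute Lagrangian.
L = 39.2611 + 5*-2.9763 = 24.3796


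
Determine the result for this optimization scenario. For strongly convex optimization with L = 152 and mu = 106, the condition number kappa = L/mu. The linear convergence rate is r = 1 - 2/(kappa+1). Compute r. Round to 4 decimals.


Step 1: Compute the condition number.
kappa = L/mu = 152/106 = 1.434
Step 2: Compute the convergence rate.
r = 1 - 2/(kappa + 1) = 1 - 2*mu/(L + mu) = (L - mu)/(L + mu) = 46/258 = 0.1783


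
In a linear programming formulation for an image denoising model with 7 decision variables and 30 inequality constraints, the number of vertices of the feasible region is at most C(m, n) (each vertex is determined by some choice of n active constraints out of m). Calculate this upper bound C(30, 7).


Each vertex corresponds to some choice of n active constraints out of m, so the number of vertices is at most C(m, n) = m! / (n!(m-n)!).
m = 30, n = 7
Numerator: 30 * 29 * 28 * 27 * 26 * 25 * 24
Denominator: 7! = 5040
C(30, 7) = 2035800


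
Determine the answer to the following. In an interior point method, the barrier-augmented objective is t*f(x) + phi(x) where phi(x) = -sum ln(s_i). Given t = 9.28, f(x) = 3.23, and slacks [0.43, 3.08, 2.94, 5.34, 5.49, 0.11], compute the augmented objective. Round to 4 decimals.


Step 1: Compute log-barrier.
ln values: [-0.844, 1.1249, 1.0784, 1.6752, 1.7029, -2.2073]
phi = -(-0.844 + 1.1249 + 1.0784 + 1.6752 + 1.7029 - 2.2073) = -2.5302
Step 2: Compute augmented objective.
t*f(x) = 9.28*3.23 = 29.9744
Total = 29.9744 - 2.5302 = 27.4442


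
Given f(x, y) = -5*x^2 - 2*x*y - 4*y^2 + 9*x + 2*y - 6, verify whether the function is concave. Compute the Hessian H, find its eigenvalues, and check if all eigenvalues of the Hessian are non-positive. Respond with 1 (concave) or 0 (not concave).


The Hessian of f(x,y) = -5*x^2 - 2*x*y - 4*y^2 + 9*x + 2*y - 6 is:
H = [[-10, -2], [-2, -8]]
Trace = -10 - 8 = -18
Determinant = -10*-8 - (-2)^2 = 76
Discriminant = (-18)^2 - 4*76 = 20.0
Eigenvalues: lambda_1 = -11.2361, lambda_2 = -6.7639
The function is concave.

1


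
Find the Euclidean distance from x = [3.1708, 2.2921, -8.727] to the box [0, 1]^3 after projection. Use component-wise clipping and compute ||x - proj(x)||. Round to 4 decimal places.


Project each component onto [0, 1].
clip(3.1708) = 1.0, clip(2.2921) = 1.0, clip(-8.727) = 0.0
Projection = [1.0, 1.0, 0.0]
Squared diffs: [4.7124, 1.6695, 76.1605]
Distance = sqrt(82.5424) = 9.0853


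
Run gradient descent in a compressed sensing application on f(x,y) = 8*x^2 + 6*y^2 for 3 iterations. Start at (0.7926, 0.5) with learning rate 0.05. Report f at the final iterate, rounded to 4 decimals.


Gradient descent on f(x,y) = 8*x^2 + 6*y^2.
Starting point: (0.7926, 0.5), alpha = 0.05
Step 1: grad_x = 2*8*0.7926 = 12.6816, grad_y = 2*6*0.5 = 6.0
  x_1 = 0.7926 - 0.05*12.6816 = 0.1585
  y_1 = 0.5 - 0.05*6.0 = 0.2
Step 2: grad_x = 2*8*0.1585 = 2.5363, grad_y = 2*6*0.2 = 2.4
  x_2 = 0.1585 - 0.05*2.5363 = 0.0317
  y_2 = 0.2 - 0.05*2.4 = 0.08
Step 3: grad_x = 2*8*0.0317 = 0.5073, grad_y = 2*6*0.08 = 0.96
  x_3 = 0.0317 - 0.05*0.5073 = 0.0063
  y_3 = 0.08 - 0.05*0.96 = 0.032
f(0.0063, 0.032) = 8*0.0063^2 + 6*0.032^2 = 0.0065


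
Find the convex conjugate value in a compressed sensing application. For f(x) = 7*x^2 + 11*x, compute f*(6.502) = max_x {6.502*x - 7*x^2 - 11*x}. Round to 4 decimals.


f*(y) = sup_x {y*x - a*x^2 - b*x} = sup_x {(y-b)*x - a*x^2}
FOC: (y - b) - 2a*x = 0 => x* = (y - b)/(2a)
x* = (6.502 - 11)/(2*7) = -0.3213
f*(6.502) = (y-b)^2/(4a) = (6.502 - 11)^2/(4*7)
= 20.232/28 = 0.7226


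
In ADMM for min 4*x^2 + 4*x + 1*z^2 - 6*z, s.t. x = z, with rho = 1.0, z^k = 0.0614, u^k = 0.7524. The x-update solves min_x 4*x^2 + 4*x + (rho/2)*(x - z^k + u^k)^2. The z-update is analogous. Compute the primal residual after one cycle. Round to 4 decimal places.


ADMM iteration with rho = 1.0, z^k = 0.0614, u^k = 0.7524
Step 1: x-update.
Minimize 4*x^2 + 4*x + (1.0/2)*(x - 0.0614 + 0.7524)^2
FOC: (2*4 + 1.0)*x = -4 + 1.0*(0.0614 - 0.7524)
x^{k+1} = -0.5212
Step 2: z-update.
Minimize 1*z^2 - 6*z + (1.0/2)*(-0.5212 - z + 0.7524)^2
FOC: (2*1 + 1.0)*z = 6 + 1.0*(-0.5212 + 0.7524)
z^{k+1} = 2.0771
Step 3: u-update.
u^{k+1} = 0.7524 - 0.5212 - 2.0771 = -1.8459
Step 4: Primal residual = |-0.5212 - 2.0771| = 2.5983


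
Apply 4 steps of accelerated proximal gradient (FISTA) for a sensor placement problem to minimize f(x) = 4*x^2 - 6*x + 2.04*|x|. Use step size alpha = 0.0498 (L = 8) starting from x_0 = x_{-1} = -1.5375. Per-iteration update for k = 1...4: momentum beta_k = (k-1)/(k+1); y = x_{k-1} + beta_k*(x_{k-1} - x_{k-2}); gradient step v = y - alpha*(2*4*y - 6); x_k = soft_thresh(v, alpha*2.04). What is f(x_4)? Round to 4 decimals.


FISTA on f(x) = 4*x^2 - 6*x + 2.04*|x|
L = 8, alpha = 0.0498
Iteration 1: beta = 0.0, y = -1.5375 + 0.0*(-1.5375 + 1.5375) = -1.5375
  grad(y) = -18.3, v = y - alpha*grad = -0.6262
  prox(v) = soft_thresh(-0.6262, 0.1016) = -0.5246
Iteration 2: beta = 0.3333, y = -0.5246 + 0.3333*(-0.5246 + 1.5375) = -0.1869
  grad(y) = -7.4954, v = y - alpha*grad = 0.1863
  prox(v) = soft_thresh(0.1863, 0.1016) = 0.0848
Iteration 3: beta = 0.5, y = 0.0848 + 0.5*(0.0848 + 0.5246) = 0.3894
  grad(y) = -2.8847, v = y - alpha*grad = 0.5331
  prox(v) = soft_thresh(0.5331, 0.1016) = 0.4315
Iteration 4: beta = 0.6, y = 0.4315 + 0.6*(0.4315 - 0.0848) = 0.6395
  grad(y) = -0.8839, v = y - alpha*grad = 0.6835
  prox(v) = soft_thresh(0.6835, 0.1016) = 0.5819
f(x_4) = 4*0.5819^2 - 6*0.5819 + 2.04*|0.5819| = -0.9499


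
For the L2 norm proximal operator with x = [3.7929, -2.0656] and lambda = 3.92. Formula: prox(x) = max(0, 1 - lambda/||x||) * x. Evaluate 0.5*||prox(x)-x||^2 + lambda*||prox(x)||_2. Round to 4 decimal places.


Step 1: Compute ||x||.
||x|| = 4.3189
Step 2: Compute scaling factor.
scale = max(0, 1 - 3.92/4.3189) = 0.0924
Step 3: prox(x) = [0.3503, -0.1908]
||prox(x)|| = 0.3989
Step 4: Proximal objective.
0.5*||prox-x||^2 = 7.6832
lambda*||prox|| = 1.5637
Total = 9.2468


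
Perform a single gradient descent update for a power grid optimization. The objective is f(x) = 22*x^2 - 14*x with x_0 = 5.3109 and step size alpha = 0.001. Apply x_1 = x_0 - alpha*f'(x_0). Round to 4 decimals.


We compute the gradient at x_0 and apply the update.
f'(x) = 44*x - 14
f'(5.3109) = 44*5.3109 - 14 = 219.6796
x_1 = 5.3109 - 0.001*219.6796 = 5.0912


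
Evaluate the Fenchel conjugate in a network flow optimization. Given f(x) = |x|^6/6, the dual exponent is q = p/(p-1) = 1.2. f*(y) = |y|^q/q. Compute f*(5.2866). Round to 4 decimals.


The conjugate exponent q satisfies 1/p + 1/q = 1.
p = 6, so q = 6/(6 - 1) = 1.2
|y|^q = 5.2866^1.2 = 7.3758
f*(5.2866) = 7.3758 / 1.2 = 6.1465


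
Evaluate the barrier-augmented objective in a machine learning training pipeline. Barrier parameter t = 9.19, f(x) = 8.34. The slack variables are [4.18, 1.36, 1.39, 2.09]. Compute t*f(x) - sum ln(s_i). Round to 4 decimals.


Step 1: Compute log-barrier.
ln values: [1.4303, 0.3075, 0.3293, 0.7372]
phi = -(1.4303 + 0.3075 + 0.3293 + 0.7372) = -2.8043
Step 2: Compute augmented objective.
t*f(x) = 9.19*8.34 = 76.6446
Total = 76.6446 - 2.8043 = 73.8403


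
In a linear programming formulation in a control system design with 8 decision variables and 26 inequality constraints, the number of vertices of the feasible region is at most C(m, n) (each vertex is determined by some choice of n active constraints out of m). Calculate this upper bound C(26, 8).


Each vertex corresponds to some choice of n active constraints out of m, so the number of vertices is at most C(m, n) = m! / (n!(m-n)!).
m = 26, n = 8
Numerator: 26 * 25 * 24 * 23 * 22 * 21 * 20 * 19
Denominator: 8! = 40320
C(26, 8) = 1562275


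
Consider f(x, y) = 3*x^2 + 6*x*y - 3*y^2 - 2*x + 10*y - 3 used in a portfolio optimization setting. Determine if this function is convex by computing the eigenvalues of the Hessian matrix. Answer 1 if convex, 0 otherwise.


The Hessian of f(x,y) = 3*x^2 + 6*x*y - 3*y^2 - 2*x + 10*y - 3 is:
H = [[6, 6], [6, -6]]
Trace = 6 - 6 = 0
Determinant = 6*-6 - (6)^2 = -72
Discriminant = (0)^2 - 4*-72 = 288.0
Eigenvalues: lambda_1 = -8.4853, lambda_2 = 8.4853
The function is not convex.

0


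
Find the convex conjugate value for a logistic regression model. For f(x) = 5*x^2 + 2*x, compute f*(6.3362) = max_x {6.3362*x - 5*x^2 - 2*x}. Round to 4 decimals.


f*(y) = sup_x {y*x - a*x^2 - b*x} = sup_x {(y-b)*x - a*x^2}
FOC: (y - b) - 2a*x = 0 => x* = (y - b)/(2a)
x* = (6.3362 - 2)/(2*5) = 0.4336
f*(6.3362) = (y-b)^2/(4a) = (6.3362 - 2)^2/(4*5)
= 18.8026/20 = 0.9401


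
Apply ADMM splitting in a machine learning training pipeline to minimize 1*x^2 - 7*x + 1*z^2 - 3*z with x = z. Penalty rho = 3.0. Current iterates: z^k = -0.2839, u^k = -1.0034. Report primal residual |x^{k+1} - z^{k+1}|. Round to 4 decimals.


ADMM iteration with rho = 3.0, z^k = -0.2839, u^k = -1.0034
Step 1: x-update.
Minimize 1*x^2 - 7*x + (3.0/2)*(x + 0.2839 - 1.0034)^2
FOC: (2*1 + 3.0)*x = 7 + 3.0*(-0.2839 + 1.0034)
x^{k+1} = 1.8317
Step 2: z-update.
Minimize 1*z^2 - 3*z + (3.0/2)*(1.8317 - z - 1.0034)^2
FOC: (2*1 + 3.0)*z = 3 + 3.0*(1.8317 - 1.0034)
z^{k+1} = 1.097
Step 3: u-update.
u^{k+1} = -1.0034 + 1.8317 - 1.097 = -0.2687
Step 4: Primal residual = |1.8317 - 1.097| = 0.7347


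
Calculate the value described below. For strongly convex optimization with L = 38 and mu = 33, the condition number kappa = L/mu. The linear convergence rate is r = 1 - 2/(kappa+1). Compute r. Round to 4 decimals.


Step 1: Compute the condition number.
kappa = L/mu = 38/33 = 1.1515
Step 2: Compute the convergence rate.
r = 1 - 2/(kappa + 1) = 1 - 2*mu/(L + mu) = (L - mu)/(L + mu) = 5/71 = 0.0704


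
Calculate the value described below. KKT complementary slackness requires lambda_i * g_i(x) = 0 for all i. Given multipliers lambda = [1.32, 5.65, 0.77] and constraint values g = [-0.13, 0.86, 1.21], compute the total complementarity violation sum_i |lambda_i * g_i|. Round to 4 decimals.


KKT complementary slackness check:
lambda_1 * g_1 = 1.32 * -0.13 = -0.1716
lambda_2 * g_2 = 5.65 * 0.86 = 4.859
lambda_3 * g_3 = 0.77 * 1.21 = 0.9317
Total violation = 0.1716 + 4.859 + 0.9317 = 5.9623


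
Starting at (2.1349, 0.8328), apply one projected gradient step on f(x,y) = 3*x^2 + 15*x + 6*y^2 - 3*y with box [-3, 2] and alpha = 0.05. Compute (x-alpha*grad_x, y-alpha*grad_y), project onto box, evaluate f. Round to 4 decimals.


Step 1: Compute gradient at (2.1349, 0.8328).
grad_x = 2*3*2.1349 + 15 = 27.8094
grad_y = 2*6*0.8328 - 3 = 6.9936
Step 2: Gradient step.
x_raw = 2.1349 - 0.05*27.8094 = 0.7444
y_raw = 0.8328 - 0.05*6.9936 = 0.4831
Step 3: Project onto [-3, 2].
x_proj = clip(0.7444) = 0.7444
y_proj = clip(0.4831) = 0.4831
Step 4: Evaluate f.
f(0.7444, 0.4831) = 12.78


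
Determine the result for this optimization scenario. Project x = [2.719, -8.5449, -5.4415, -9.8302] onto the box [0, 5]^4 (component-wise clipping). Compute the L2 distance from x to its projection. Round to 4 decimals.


Project each component onto [0, 5].
clip(2.719) = 2.719, clip(-8.5449) = 0.0, clip(-5.4415) = 0.0, clip(-9.8302) = 0.0
Projection = [2.719, 0.0, 0.0, 0.0]
Squared diffs: [0.0, 73.0153, 29.6099, 96.6328]
Distance = sqrt(199.258) = 14.1159


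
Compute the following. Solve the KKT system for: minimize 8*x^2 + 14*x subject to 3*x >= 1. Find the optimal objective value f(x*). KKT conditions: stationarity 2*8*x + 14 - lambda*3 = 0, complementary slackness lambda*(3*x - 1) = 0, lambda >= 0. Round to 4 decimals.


Step 1: Try lambda = 0 (constraint inactive).
x_unc = -14/(2*8) = -0.875
Check: 3*-0.875 = -2.625 < 1 -- violated!
Step 2: Constraint must be active: 3*x = 1
x* = 1/3 = 0.3333 (rounded; the exact value 1/3 is used below)
lambda = (2*8*(1/3) + 14)/3 = 6.4444
Step 3: Compute optimal value.
f(x*) = 8*(1/3)^2 + 14*(1/3) = 5.5556


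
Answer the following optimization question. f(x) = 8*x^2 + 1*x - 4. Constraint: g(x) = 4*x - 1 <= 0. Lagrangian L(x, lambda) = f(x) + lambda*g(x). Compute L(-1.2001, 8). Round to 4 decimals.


Step 1: Evaluate f(x).
f(-1.2001) = 8*(-1.2001)^2 + 1*(-1.2001) - 4 = 6.3218
Step 2: Evaluate g(x).
g(-1.2001) = 4*-1.2001 - 1 = -5.8004
Step 3: Compute Lagrangian.
L = 6.3218 + 8*-5.8004 = -40.0814


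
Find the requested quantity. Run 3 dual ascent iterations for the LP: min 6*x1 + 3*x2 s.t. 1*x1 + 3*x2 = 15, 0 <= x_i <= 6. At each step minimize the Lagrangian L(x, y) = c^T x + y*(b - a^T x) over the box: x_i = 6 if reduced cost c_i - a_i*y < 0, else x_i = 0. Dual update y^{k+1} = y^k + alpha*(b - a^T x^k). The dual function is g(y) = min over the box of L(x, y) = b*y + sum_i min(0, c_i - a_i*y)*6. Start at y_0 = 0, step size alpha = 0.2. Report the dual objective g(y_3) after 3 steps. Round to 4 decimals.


Dual ascent for LP: min 6*x1 + 3*x2, 1*x1 + 3*x2 = 15, 0 <= x_i <= 6
Step 1: y^k = 0.0, reduced costs: (6.0, 3.0)
  x^k = (0.0, 0.0), subgradient = b - a^T x = 15.0
  y^{k+1} = 0.0 + 0.2*15.0 = 3.0
Step 2: y^k = 3.0, reduced costs: (3.0, -6.0)
  x^k = (0.0, 6.0), subgradient = b - a^T x = -3.0
  y^{k+1} = 3.0 + 0.2*-3.0 = 2.4
Step 3: y^k = 2.4, reduced costs: (3.6, -4.2)
  x^k = (0.0, 6.0), subgradient = b - a^T x = -3.0
  y^{k+1} = 2.4 + 0.2*-3.0 = 1.8
Dual objective at y_3 = 1.8: reduced costs (4.2, -2.4), box minimizer x = (0.0, 6.0)
g(y_3) = b*y + (c1 - a1*y)*x1 + (c2 - a2*y)*x2 = 15*1.8 + 4.2*0.0 + (-2.4)*6.0 = 27.0 + 0.0 - 14.4 = 12.6


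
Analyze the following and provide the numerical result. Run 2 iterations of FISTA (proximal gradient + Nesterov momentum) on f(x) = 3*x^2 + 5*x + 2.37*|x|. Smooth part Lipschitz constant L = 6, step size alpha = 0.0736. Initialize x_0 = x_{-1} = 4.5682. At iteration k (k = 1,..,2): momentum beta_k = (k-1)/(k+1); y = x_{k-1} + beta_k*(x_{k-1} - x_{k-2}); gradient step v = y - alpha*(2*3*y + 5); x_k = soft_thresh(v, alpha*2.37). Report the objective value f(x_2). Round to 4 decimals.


FISTA on f(x) = 3*x^2 + 5*x + 2.37*|x|
L = 6, alpha = 0.0736
Iteration 1: beta = 0.0, y = 4.5682 + 0.0*(4.5682 - 4.5682) = 4.5682
  grad(y) = 32.4092, v = y - alpha*grad = 2.1829
  prox(v) = soft_thresh(2.1829, 0.1744) = 2.0085
Iteration 2: beta = 0.3333, y = 2.0085 + 0.3333*(2.0085 - 4.5682) = 1.1552
  grad(y) = 11.9312, v = y - alpha*grad = 0.2771
  prox(v) = soft_thresh(0.2771, 0.1744) = 0.1026
f(x_2) = 3*0.1026^2 + 5*0.1026 + 2.37*|0.1026| = 0.788


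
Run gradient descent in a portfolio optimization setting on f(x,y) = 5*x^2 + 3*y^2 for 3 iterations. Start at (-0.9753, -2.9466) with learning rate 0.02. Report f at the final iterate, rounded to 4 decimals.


Gradient descent on f(x,y) = 5*x^2 + 3*y^2.
Starting point: (-0.9753, -2.9466), alpha = 0.02
Step 1: grad_x = 2*5*-0.9753 = -9.753, grad_y = 2*3*-2.9466 = -17.6796
  x_1 = -0.9753 - 0.02*-9.753 = -0.7802
  y_1 = -2.9466 - 0.02*-17.6796 = -2.593
Step 2: grad_x = 2*5*-0.7802 = -7.8024, grad_y = 2*3*-2.593 = -15.558
  x_2 = -0.7802 - 0.02*-7.8024 = -0.6242
  y_2 = -2.593 - 0.02*-15.558 = -2.2818
Step 3: grad_x = 2*5*-0.6242 = -6.2419, grad_y = 2*3*-2.2818 = -13.6911
  x_3 = -0.6242 - 0.02*-6.2419 = -0.4994
  y_3 = -2.2818 - 0.02*-13.6911 = -2.008
f(-0.4994, -2.008) = 5*(-0.4994)^2 + 3*(-2.008)^2 = 13.3433


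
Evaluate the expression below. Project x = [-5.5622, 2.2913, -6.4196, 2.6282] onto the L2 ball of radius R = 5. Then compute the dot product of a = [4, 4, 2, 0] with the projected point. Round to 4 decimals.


Step 1: Compute ||x|| (intermediates to 6 decimals).
||x|| = sqrt((-5.5622)^2 + 2.2913^2 + (-6.4196)^2 + 2.6282^2) = 9.181875
Step 2: Project.
Since ||x|| > R, scale = R/||x|| = 5/9.181875 = 0.544551, proj(x) = scale * x
proj(x) = [-3.028902, 1.24773, -3.4958, 1.431189]
Step 3: Dot product.
a^T * proj(x) = 4*(-3.028902) + 4*1.24773 + 2*(-3.4958) + 0*1.431189 = -14.1163


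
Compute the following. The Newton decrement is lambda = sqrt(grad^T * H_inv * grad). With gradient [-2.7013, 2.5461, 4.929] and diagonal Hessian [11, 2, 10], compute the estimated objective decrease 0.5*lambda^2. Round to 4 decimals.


Step 1: H is diagonal, so H^(-1) * g = [-0.2456, 1.2731, 0.4929].
Step 2: g^T H^(-1) g = sum_i g_i^2 / H_ii
  = (-2.7013)^2/11 + (2.5461)^2/2 + (4.929)^2/10
  = 0.6634 + 3.2413 + 2.4295 = 6.3342
Step 3: Objective decrease = 0.5 * g^T H^(-1) g = 3.1671


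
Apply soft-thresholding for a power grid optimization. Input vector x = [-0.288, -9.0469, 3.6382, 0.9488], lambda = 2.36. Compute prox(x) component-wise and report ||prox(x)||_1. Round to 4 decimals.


Soft-thresholding with lambda = 2.36:
prox(-0.288) = sign(-0.288)*max(|-0.288| - 2.36, 0) = 0.0
prox(-9.0469) = sign(-9.0469)*max(|-9.0469| - 2.36, 0) = -6.6869
prox(3.6382) = sign(3.6382)*max(|3.6382| - 2.36, 0) = 1.2782
prox(0.9488) = sign(0.9488)*max(|0.9488| - 2.36, 0) = 0.0
prox(x) = [0.0, -6.6869, 1.2782, 0.0]
||prox(x)||_1 = 0.0 + 6.6869 + 1.2782 + 0.0 = 7.9651


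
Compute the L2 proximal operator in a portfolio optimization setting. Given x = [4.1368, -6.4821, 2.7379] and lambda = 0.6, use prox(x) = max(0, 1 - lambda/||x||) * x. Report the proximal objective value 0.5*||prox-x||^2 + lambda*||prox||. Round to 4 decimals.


Step 1: Compute ||x||.
||x|| = 8.1625
Step 2: Compute scaling factor.
scale = max(0, 1 - 0.6/8.1625) = 0.9265
Step 3: prox(x) = [3.8327, -6.0056, 2.5366]
||prox(x)|| = 7.5625
Step 4: Proximal objective.
0.5*||prox-x||^2 = 0.18
lambda*||prox|| = 4.5375
Total = 4.7175


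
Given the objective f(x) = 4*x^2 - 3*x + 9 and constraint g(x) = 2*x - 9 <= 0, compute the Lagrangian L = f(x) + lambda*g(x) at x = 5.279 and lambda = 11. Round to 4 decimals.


Step 1: Evaluate f(x).
f(5.279) = 4*5.279^2 - 3*5.279 + 9 = 104.6344
Step 2: Evaluate g(x).
g(5.279) = 2*5.279 - 9 = 1.558
Step 3: Compute Lagrangian.
L = 104.6344 + 11*1.558 = 121.7724


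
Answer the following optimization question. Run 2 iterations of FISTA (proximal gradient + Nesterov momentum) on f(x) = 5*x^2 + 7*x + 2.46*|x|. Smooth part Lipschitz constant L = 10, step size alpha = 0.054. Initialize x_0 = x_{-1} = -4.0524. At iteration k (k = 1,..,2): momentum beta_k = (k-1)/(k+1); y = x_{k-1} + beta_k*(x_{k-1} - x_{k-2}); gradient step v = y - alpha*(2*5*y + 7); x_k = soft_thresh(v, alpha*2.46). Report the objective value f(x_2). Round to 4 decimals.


FISTA on f(x) = 5*x^2 + 7*x + 2.46*|x|
L = 10, alpha = 0.054
Iteration 1: beta = 0.0, y = -4.0524 + 0.0*(-4.0524 + 4.0524) = -4.0524
  grad(y) = -33.524, v = y - alpha*grad = -2.2421
  prox(v) = soft_thresh(-2.2421, 0.1328) = -2.1093
Iteration 2: beta = 0.3333, y = -2.1093 + 0.3333*(-2.1093 + 4.0524) = -1.4616
  grad(y) = -7.6155, v = y - alpha*grad = -1.0503
  prox(v) = soft_thresh(-1.0503, 0.1328) = -0.9175
f(x_2) = 5*(-0.9175)^2 + 7*(-0.9175) + 2.46*|-0.9175| = 0.0435


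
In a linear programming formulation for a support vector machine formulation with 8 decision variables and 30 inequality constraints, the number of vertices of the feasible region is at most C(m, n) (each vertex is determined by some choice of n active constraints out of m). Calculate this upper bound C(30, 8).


Each vertex corresponds to some choice of n active constraints out of m, so the number of vertices is at most C(m, n) = m! / (n!(m-n)!).
m = 30, n = 8
Numerator: 30 * 29 * 28 * 27 * 26 * 25 * 24 * 23
Denominator: 8! = 40320
C(30, 8) = 5852925


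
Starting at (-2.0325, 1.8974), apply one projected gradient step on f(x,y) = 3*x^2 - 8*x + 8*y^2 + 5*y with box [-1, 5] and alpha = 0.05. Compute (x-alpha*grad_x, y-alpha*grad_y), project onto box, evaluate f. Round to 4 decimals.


Step 1: Compute gradient at (-2.0325, 1.8974).
grad_x = 2*3*-2.0325 - 8 = -20.195
grad_y = 2*8*1.8974 + 5 = 35.3584
Step 2: Gradient step.
x_raw = -2.0325 - 0.05*-20.195 = -1.0228
y_raw = 1.8974 - 0.05*35.3584 = 0.1295
Step 3: Project onto [-1, 5].
x_proj = clip(-1.0228) = -1.0
y_proj = clip(0.1295) = 0.1295
Step 4: Evaluate f.
f(-1.0, 0.1295) = 11.7815


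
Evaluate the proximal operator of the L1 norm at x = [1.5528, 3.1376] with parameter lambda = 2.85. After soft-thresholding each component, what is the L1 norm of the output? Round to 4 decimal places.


Soft-thresholding with lambda = 2.85:
prox(1.5528) = sign(1.5528)*max(|1.5528| - 2.85, 0) = 0.0
prox(3.1376) = sign(3.1376)*max(|3.1376| - 2.85, 0) = 0.2876
prox(x) = [0.0, 0.2876]
||prox(x)||_1 = 0.0 + 0.2876 = 0.2876


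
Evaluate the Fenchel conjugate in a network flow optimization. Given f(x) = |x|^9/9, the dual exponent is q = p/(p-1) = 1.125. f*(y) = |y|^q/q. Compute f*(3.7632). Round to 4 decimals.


The conjugate exponent q satisfies 1/p + 1/q = 1.
p = 9, so q = 9/(9 - 1) = 1.125
|y|^q = 3.7632^1.125 = 4.4412
f*(3.7632) = 4.4412 / 1.125 = 3.9477


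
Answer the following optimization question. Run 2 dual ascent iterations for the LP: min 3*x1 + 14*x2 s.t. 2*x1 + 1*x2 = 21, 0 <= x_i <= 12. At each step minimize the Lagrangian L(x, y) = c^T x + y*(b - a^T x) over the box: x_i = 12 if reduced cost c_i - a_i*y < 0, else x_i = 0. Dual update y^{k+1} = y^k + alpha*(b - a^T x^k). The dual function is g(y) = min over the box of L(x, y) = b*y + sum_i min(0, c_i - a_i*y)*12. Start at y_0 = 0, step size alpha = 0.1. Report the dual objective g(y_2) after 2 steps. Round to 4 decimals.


Dual ascent for LP: min 3*x1 + 14*x2, 2*x1 + 1*x2 = 21, 0 <= x_i <= 12
Step 1: y^k = 0.0, reduced costs: (3.0, 14.0)
  x^k = (0.0, 0.0), subgradient = b - a^T x = 21.0
  y^{k+1} = 0.0 + 0.1*21.0 = 2.1
Step 2: y^k = 2.1, reduced costs: (-1.2, 11.9)
  x^k = (12.0, 0.0), subgradient = b - a^T x = -3.0
  y^{k+1} = 2.1 + 0.1*-3.0 = 1.8
Dual objective at y_2 = 1.8: reduced costs (-0.6, 12.2), box minimizer x = (12.0, 0.0)
g(y_2) = b*y + (c1 - a1*y)*x1 + (c2 - a2*y)*x2 = 21*1.8 + (-0.6)*12.0 + 12.2*0.0 = 37.8 - 7.2 + 0.0 = 30.6


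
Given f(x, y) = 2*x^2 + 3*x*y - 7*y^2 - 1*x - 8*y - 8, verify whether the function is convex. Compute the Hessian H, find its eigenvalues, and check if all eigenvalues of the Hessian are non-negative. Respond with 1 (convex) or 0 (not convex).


The Hessian of f(x,y) = 2*x^2 + 3*x*y - 7*y^2 - 1*x - 8*y - 8 is:
H = [[4, 3], [3, -14]]
Trace = 4 - 14 = -10
Determinant = 4*-14 - (3)^2 = -65
Discriminant = (-10)^2 - 4*-65 = 360.0
Eigenvalues: lambda_1 = -14.4868, lambda_2 = 4.4868
The function is not convex.

0


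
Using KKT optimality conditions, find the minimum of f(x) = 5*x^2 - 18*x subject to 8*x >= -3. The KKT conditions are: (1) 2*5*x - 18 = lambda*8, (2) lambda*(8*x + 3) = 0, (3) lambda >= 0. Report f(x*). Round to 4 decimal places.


Step 1: Try lambda = 0 (constraint inactive).
Stationarity: 2*5*x - 18 = 0
x* = 18/(2*5) = 1.8
Check constraint: 8*1.8 = 14.4 >= -3 -- satisfied.
Step 2: Compute optimal value.
f(x*) = 5*1.8^2 - 18*1.8 = -16.2


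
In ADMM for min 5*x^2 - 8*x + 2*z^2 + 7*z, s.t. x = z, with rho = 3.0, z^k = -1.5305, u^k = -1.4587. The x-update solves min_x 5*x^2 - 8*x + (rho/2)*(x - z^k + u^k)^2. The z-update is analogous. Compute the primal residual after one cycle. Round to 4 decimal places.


ADMM iteration with rho = 3.0, z^k = -1.5305, u^k = -1.4587
Step 1: x-update.
Minimize 5*x^2 - 8*x + (3.0/2)*(x + 1.5305 - 1.4587)^2
FOC: (2*5 + 3.0)*x = 8 + 3.0*(-1.5305 + 1.4587)
x^{k+1} = 0.5988
Step 2: z-update.
Minimize 2*z^2 + 7*z + (3.0/2)*(0.5988 - z - 1.4587)^2
FOC: (2*2 + 3.0)*z = -7 + 3.0*(0.5988 - 1.4587)
z^{k+1} = -1.3685
Step 3: u-update.
u^{k+1} = -1.4587 + 0.5988 + 1.3685 = 0.5086
Step 4: Primal residual = |0.5988 + 1.3685| = 1.9673


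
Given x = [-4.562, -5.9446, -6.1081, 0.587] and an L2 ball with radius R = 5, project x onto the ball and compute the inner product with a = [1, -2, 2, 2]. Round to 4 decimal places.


Step 1: Compute ||x|| (intermediates to 6 decimals).
||x|| = sqrt((-4.562)^2 + (-5.9446)^2 + (-6.1081)^2 + 0.587^2) = 9.685224
Step 2: Project.
Since ||x|| > R, scale = R/||x|| = 5/9.685224 = 0.51625, proj(x) = scale * x
proj(x) = [-2.355133, -3.0689, -3.153307, 0.303039]
Step 3: Dot product.
a^T * proj(x) = 1*(-2.355133) - 2*(-3.0689) + 2*(-3.153307) + 2*0.303039 = -1.9179


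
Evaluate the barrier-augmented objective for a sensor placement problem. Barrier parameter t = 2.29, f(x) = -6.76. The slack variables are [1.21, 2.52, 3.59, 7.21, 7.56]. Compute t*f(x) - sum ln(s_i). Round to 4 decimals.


Step 1: Compute log-barrier.
ln values: [0.1906, 0.9243, 1.2782, 1.9755, 2.0229]
phi = -(0.1906 + 0.9243 + 1.2782 + 1.9755 + 2.0229) = -6.3914
Step 2: Compute augmented objective.
t*f(x) = 2.29*-6.76 = -15.4804
Total = -15.4804 - 6.3914 = -21.8718


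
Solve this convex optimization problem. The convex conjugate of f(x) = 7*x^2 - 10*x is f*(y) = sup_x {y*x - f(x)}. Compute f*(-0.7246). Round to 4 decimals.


f*(y) = sup_x {y*x - a*x^2 - b*x} = sup_x {(y-b)*x - a*x^2}
FOC: (y - b) - 2a*x = 0 => x* = (y - b)/(2a)
x* = (-0.7246 + 10)/(2*7) = 0.6625
f*(-0.7246) = (y-b)^2/(4a) = (-0.7246 + 10)^2/(4*7)
= 86.033/28 = 3.0726


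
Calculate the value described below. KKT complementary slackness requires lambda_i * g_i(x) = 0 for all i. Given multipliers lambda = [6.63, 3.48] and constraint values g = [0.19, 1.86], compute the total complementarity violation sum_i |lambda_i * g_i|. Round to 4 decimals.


KKT complementary slackness check:
lambda_1 * g_1 = 6.63 * 0.19 = 1.2597
lambda_2 * g_2 = 3.48 * 1.86 = 6.4728
Total violation = 1.2597 + 6.4728 = 7.7325


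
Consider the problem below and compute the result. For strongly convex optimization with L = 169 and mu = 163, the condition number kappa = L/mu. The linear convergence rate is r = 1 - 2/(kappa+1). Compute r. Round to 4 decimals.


Step 1: Compute the condition number.
kappa = L/mu = 169/163 = 1.0368
Step 2: Compute the convergence rate.
r = 1 - 2/(kappa + 1) = 1 - 2*mu/(L + mu) = (L - mu)/(L + mu) = 6/332 = 0.0181


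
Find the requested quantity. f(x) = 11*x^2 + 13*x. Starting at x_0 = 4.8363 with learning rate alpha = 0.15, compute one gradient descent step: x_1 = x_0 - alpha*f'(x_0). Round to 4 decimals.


We compute the gradient at x_0 and apply the update.
f'(x) = 22*x + 13
f'(4.8363) = 22*4.8363 + 13 = 119.3986
x_1 = 4.8363 - 0.15*119.3986 = -13.0735


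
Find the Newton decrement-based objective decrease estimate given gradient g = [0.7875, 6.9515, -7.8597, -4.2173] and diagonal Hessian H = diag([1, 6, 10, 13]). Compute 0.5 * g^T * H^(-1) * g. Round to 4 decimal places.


Step 1: H is diagonal, so H^(-1) * g = [0.7875, 1.1586, -0.786, -0.3244].
Step 2: g^T H^(-1) g = sum_i g_i^2 / H_ii
  = (0.7875)^2/1 + (6.9515)^2/6 + (-7.8597)^2/10 + (-4.2173)^2/13
  = 0.6202 + 8.0539 + 6.1775 + 1.3681 = 16.2197
Step 3: Objective decrease = 0.5 * g^T H^(-1) g = 8.1098


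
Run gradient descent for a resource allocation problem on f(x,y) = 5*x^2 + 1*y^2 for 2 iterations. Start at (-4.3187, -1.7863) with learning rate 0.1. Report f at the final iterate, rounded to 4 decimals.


Gradient descent on f(x,y) = 5*x^2 + 1*y^2.
Starting point: (-4.3187, -1.7863), alpha = 0.1
Step 1: grad_x = 2*5*-4.3187 = -43.187, grad_y = 2*1*-1.7863 = -3.5726
  x_1 = -4.3187 - 0.1*-43.187 = 0.0
  y_1 = -1.7863 - 0.1*-3.5726 = -1.429
Step 2: grad_x = 2*5*0.0 = 0.0, grad_y = 2*1*-1.429 = -2.8581
  x_2 = 0.0 - 0.1*0.0 = 0.0
  y_2 = -1.429 - 0.1*-2.8581 = -1.1432
f(0.0, -1.1432) = 5*0.0^2 + 1*(-1.1432)^2 = 1.307


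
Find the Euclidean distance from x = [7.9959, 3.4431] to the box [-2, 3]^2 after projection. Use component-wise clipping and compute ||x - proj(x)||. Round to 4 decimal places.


Project each component onto [-2, 3].
clip(7.9959) = 3.0, clip(3.4431) = 3.0
Projection = [3.0, 3.0]
Squared diffs: [24.959, 0.1963]
Distance = sqrt(25.1553) = 5.0155


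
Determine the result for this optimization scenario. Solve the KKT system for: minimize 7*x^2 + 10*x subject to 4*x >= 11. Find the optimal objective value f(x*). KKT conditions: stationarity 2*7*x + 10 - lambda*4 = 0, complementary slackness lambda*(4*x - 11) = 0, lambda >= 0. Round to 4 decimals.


Step 1: Try lambda = 0 (constraint inactive).
x_unc = -10/(2*7) = -0.7143
Check: 4*-0.7143 = -2.8572 < 11 -- violated!
Step 2: Constraint must be active: 4*x = 11
x* = 11/4 = 2.75
lambda = (2*7*2.75 + 10)/4 = 12.125
Step 3: Compute optimal value.
f(x*) = 7*2.75^2 + 10*2.75 = 80.4375


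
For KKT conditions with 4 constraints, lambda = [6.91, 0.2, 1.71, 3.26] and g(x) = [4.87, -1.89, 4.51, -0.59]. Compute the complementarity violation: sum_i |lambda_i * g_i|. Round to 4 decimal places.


KKT complementary slackness check:
lambda_1 * g_1 = 6.91 * 4.87 = 33.6517
lambda_2 * g_2 = 0.2 * -1.89 = -0.378
lambda_3 * g_3 = 1.71 * 4.51 = 7.7121
lambda_4 * g_4 = 3.26 * -0.59 = -1.9234
Total violation = 33.6517 + 0.378 + 7.7121 + 1.9234 = 43.6652


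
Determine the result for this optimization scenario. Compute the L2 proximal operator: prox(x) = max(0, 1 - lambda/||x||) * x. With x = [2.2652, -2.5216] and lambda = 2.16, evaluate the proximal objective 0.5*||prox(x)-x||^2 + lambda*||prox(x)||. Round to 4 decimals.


Step 1: Compute ||x||.
||x|| = 3.3896
Step 2: Compute scaling factor.
scale = max(0, 1 - 2.16/3.3896) = 0.3628
Step 3: prox(x) = [0.8217, -0.9147]
||prox(x)|| = 1.2296
Step 4: Proximal objective.
0.5*||prox-x||^2 = 2.3328
lambda*||prox|| = 2.6559
Total = 4.9888


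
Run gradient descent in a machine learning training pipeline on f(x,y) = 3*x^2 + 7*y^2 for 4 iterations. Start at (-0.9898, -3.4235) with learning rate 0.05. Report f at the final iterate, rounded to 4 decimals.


Gradient descent on f(x,y) = 3*x^2 + 7*y^2.
Starting point: (-0.9898, -3.4235), alpha = 0.05
Step 1: grad_x = 2*3*-0.9898 = -5.9388, grad_y = 2*7*-3.4235 = -47.929
  x_1 = -0.9898 - 0.05*-5.9388 = -0.6929
  y_1 = -3.4235 - 0.05*-47.929 = -1.0271
Step 2: grad_x = 2*3*-0.6929 = -4.1572, grad_y = 2*7*-1.0271 = -14.3787
  x_2 = -0.6929 - 0.05*-4.1572 = -0.485
  y_2 = -1.0271 - 0.05*-14.3787 = -0.3081
Step 3: grad_x = 2*3*-0.485 = -2.91, grad_y = 2*7*-0.3081 = -4.3136
  x_3 = -0.485 - 0.05*-2.91 = -0.3395
  y_3 = -0.3081 - 0.05*-4.3136 = -0.0924
Step 4: grad_x = 2*3*-0.3395 = -2.037, grad_y = 2*7*-0.0924 = -1.2941
  x_4 = -0.3395 - 0.05*-2.037 = -0.2377
  y_4 = -0.0924 - 0.05*-1.2941 = -0.0277
f(-0.2377, -0.0277) = 3*(-0.2377)^2 + 7*(-0.0277)^2 = 0.1748


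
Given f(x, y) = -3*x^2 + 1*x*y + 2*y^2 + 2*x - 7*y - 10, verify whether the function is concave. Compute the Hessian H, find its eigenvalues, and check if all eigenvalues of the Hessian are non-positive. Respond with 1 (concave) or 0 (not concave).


The Hessian of f(x,y) = -3*x^2 + 1*x*y + 2*y^2 + 2*x - 7*y - 10 is:
H = [[-6, 1], [1, 4]]
Trace = -6 + 4 = -2
Determinant = -6*4 - (1)^2 = -25
Discriminant = (-2)^2 - 4*-25 = 104.0
Eigenvalues: lambda_1 = -6.099, lambda_2 = 4.099
The function is not concave.

0


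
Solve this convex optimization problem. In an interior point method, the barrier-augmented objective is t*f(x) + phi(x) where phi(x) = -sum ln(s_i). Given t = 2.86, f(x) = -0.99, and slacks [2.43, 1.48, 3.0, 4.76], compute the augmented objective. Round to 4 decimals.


Step 1: Compute log-barrier.
ln values: [0.8879, 0.392, 1.0986, 1.5602]
phi = -(0.8879 + 0.392 + 1.0986 + 1.5602) = -3.9388
Step 2: Compute augmented objective.
t*f(x) = 2.86*-0.99 = -2.8314
Total = -2.8314 - 3.9388 = -6.7702


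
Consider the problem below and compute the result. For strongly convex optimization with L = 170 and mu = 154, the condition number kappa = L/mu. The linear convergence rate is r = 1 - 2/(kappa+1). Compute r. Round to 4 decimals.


Step 1: Compute the condition number.
kappa = L/mu = 170/154 = 1.1039
Step 2: Compute the convergence rate.
r = 1 - 2/(kappa + 1) = 1 - 2*mu/(L + mu) = (L - mu)/(L + mu) = 16/324 = 0.0494


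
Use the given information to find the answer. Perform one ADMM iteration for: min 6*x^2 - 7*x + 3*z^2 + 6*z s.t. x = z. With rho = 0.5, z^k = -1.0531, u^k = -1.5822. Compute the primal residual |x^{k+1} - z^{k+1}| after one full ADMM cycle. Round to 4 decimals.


ADMM iteration with rho = 0.5, z^k = -1.0531, u^k = -1.5822
Step 1: x-update.
Minimize 6*x^2 - 7*x + (0.5/2)*(x + 1.0531 - 1.5822)^2
FOC: (2*6 + 0.5)*x = 7 + 0.5*(-1.0531 + 1.5822)
x^{k+1} = 0.5812
Step 2: z-update.
Minimize 3*z^2 + 6*z + (0.5/2)*(0.5812 - z - 1.5822)^2
FOC: (2*3 + 0.5)*z = -6 + 0.5*(0.5812 - 1.5822)
z^{k+1} = -1.0001
Step 3: u-update.
u^{k+1} = -1.5822 + 0.5812 + 1.0001 = -0.001
Step 4: Primal residual = |0.5812 + 1.0001| = 1.5812


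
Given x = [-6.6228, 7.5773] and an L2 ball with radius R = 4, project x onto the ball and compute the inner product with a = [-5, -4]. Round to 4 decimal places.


Step 1: Compute ||x|| (intermediates to 6 decimals).
||x|| = sqrt((-6.6228)^2 + 7.5773^2) = 10.063645
Step 2: Project.
Since ||x|| > R, scale = R/||x|| = 4/10.063645 = 0.39747, proj(x) = scale * x
proj(x) = [-2.632364, 3.011749]
Step 3: Dot product.
a^T * proj(x) = -5*(-2.632364) - 4*3.011749 = 1.1148


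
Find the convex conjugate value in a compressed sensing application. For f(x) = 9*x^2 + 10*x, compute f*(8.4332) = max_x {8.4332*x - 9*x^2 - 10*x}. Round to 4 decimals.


f*(y) = sup_x {y*x - a*x^2 - b*x} = sup_x {(y-b)*x - a*x^2}
FOC: (y - b) - 2a*x = 0 => x* = (y - b)/(2a)
x* = (8.4332 - 10)/(2*9) = -0.087
f*(8.4332) = (y-b)^2/(4a) = (8.4332 - 10)^2/(4*9)
= 2.4549/36 = 0.0682


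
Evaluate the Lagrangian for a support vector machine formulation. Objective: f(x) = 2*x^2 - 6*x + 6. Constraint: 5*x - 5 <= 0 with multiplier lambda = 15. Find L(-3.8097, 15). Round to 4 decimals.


Step 1: Evaluate f(x).
f(-3.8097) = 2*(-3.8097)^2 - 6*(-3.8097) + 6 = 57.8858
Step 2: Evaluate g(x).
g(-3.8097) = 5*-3.8097 - 5 = -24.0485
Step 3: Compute Lagrangian.
L = 57.8858 + 15*-24.0485 = -302.8417


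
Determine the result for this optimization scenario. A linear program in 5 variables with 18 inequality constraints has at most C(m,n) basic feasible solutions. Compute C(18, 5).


Each vertex corresponds to some choice of n active constraints out of m, so the number of vertices is at most C(m, n) = m! / (n!(m-n)!).
m = 18, n = 5
Numerator: 18 * 17 * 16 * 15 * 14
Denominator: 5! = 120
C(18, 5) = 8568


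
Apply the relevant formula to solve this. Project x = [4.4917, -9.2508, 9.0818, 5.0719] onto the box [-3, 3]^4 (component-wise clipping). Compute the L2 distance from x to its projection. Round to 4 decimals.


Project each component onto [-3, 3].
clip(4.4917) = 3.0, clip(-9.2508) = -3.0, clip(9.0818) = 3.0, clip(5.0719) = 3.0
Projection = [3.0, -3.0, 3.0, 3.0]
Squared diffs: [2.2252, 39.0725, 36.9883, 4.2928]
Distance = sqrt(82.5788) = 9.0873


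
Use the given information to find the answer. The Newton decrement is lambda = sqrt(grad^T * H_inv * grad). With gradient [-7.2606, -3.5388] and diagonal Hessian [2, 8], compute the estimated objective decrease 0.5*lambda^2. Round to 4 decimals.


Step 1: H is diagonal, so H^(-1) * g = [-3.6303, -0.4424].
Step 2: g^T H^(-1) g = sum_i g_i^2 / H_ii
  = (-7.2606)^2/2 + (-3.5388)^2/8
  = 26.3582 + 1.5654 = 27.9235
Step 3: Objective decrease = 0.5 * g^T H^(-1) g = 13.9618


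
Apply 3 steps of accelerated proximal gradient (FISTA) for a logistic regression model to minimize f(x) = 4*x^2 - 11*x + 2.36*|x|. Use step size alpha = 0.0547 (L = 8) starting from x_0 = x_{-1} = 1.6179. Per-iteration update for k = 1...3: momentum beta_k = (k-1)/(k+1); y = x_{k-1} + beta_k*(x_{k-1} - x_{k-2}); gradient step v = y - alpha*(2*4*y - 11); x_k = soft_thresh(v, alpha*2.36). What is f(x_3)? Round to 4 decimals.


FISTA on f(x) = 4*x^2 - 11*x + 2.36*|x|
L = 8, alpha = 0.0547
Iteration 1: beta = 0.0, y = 1.6179 + 0.0*(1.6179 - 1.6179) = 1.6179
  grad(y) = 1.9432, v = y - alpha*grad = 1.5116
  prox(v) = soft_thresh(1.5116, 0.1291) = 1.3825
Iteration 2: beta = 0.3333, y = 1.3825 + 0.3333*(1.3825 - 1.6179) = 1.3041
  grad(y) = -0.5676, v = y - alpha*grad = 1.3351
  prox(v) = soft_thresh(1.3351, 0.1291) = 1.206
Iteration 3: beta = 0.5, y = 1.206 + 0.5*(1.206 - 1.3825) = 1.1178
  grad(y) = -2.058, v = y - alpha*grad = 1.2303
  prox(v) = soft_thresh(1.2303, 0.1291) = 1.1012
f(x_3) = 4*1.1012^2 - 11*1.1012 + 2.36*|1.1012| = -4.6638


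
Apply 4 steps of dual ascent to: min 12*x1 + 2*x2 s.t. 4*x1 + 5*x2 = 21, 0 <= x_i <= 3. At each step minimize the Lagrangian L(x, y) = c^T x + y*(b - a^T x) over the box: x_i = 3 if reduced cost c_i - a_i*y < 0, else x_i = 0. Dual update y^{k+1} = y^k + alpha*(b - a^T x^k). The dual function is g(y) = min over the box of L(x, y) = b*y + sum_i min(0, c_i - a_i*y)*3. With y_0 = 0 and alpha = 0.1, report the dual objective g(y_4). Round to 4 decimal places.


Dual ascent for LP: min 12*x1 + 2*x2, 4*x1 + 5*x2 = 21, 0 <= x_i <= 3
Step 1: y^k = 0.0, reduced costs: (12.0, 2.0)
  x^k = (0.0, 0.0), subgradient = b - a^T x = 21.0
  y^{k+1} = 0.0 + 0.1*21.0 = 2.1
Step 2: y^k = 2.1, reduced costs: (3.6, -8.5)
  x^k = (0.0, 3.0), subgradient = b - a^T x = 6.0
  y^{k+1} = 2.1 + 0.1*6.0 = 2.7
Step 3: y^k = 2.7, reduced costs: (1.2, -11.5)
  x^k = (0.0, 3.0), subgradient = b - a^T x = 6.0
  y^{k+1} = 2.7 + 0.1*6.0 = 3.3
Step 4: y^k = 3.3, reduced costs: (-1.2, -14.5)
  x^k = (3.0, 3.0), subgradient = b - a^T x = -6.0
  y^{k+1} = 3.3 + 0.1*-6.0 = 2.7
Dual objective at y_4 = 2.7: reduced costs (1.2, -11.5), box minimizer x = (0.0, 3.0)
g(y_4) = b*y + (c1 - a1*y)*x1 + (c2 - a2*y)*x2 = 21*2.7 + 1.2*0.0 + (-11.5)*3.0 = 56.7 + 0.0 - 34.5 = 22.2


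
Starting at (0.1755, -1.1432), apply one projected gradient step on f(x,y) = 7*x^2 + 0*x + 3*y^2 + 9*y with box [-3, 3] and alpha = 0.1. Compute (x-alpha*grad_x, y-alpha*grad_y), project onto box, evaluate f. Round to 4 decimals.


Step 1: Compute gradient at (0.1755, -1.1432).
grad_x = 2*7*0.1755 + 0 = 2.457
grad_y = 2*3*-1.1432 + 9 = 2.1408
Step 2: Gradient step.
x_raw = 0.1755 - 0.1*2.457 = -0.0702
y_raw = -1.1432 - 0.1*2.1408 = -1.3573
Step 3: Project onto [-3, 3].
x_proj = clip(-0.0702) = -0.0702
y_proj = clip(-1.3573) = -1.3573
Step 4: Evaluate f.
f(-0.0702, -1.3573) = -6.6544


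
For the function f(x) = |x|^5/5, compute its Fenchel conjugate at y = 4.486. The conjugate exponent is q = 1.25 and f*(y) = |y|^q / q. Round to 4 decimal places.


The conjugate exponent q satisfies 1/p + 1/q = 1.
p = 5, so q = 5/(5 - 1) = 1.25
|y|^q = 4.486^1.25 = 6.5287
f*(4.486) = 6.5287 / 1.25 = 5.2229


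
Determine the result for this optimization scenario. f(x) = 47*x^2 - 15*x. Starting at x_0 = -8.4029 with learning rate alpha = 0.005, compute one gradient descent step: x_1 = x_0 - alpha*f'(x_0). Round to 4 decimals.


We compute the gradient at x_0 and apply the update.
f'(x) = 94*x - 15
f'(-8.4029) = 94*-8.4029 - 15 = -804.8726
x_1 = -8.4029 - 0.005*-804.8726 = -4.3785
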